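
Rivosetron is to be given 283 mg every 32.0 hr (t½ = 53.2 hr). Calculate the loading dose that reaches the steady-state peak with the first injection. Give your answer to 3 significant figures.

k = ln 2 / 53.2 = 0.01303 hr⁻¹
Accumulation ratio R = 1 / (1 − e^(−kτ)) = 1 / (1 − e^(−0.01303×32.0)) = 1 / (1 − 0.6591) = 2.933
Loading dose = maintenance dose × R = 283 × 2.933 ≈ 830 mg

830 mg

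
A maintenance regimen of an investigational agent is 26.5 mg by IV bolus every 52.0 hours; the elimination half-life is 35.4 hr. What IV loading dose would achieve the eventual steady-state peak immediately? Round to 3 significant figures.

41.5 mg

k = ln 2 / 35.4 = 0.01958 hr⁻¹
Accumulation ratio R = 1 / (1 − e^(−kτ)) = 1 / (1 − e^(−0.01958×52.0)) = 1 / (1 − 0.3613) = 1.566
Loading dose = maintenance dose × R = 26.5 × 1.566 ≈ 41.5 mg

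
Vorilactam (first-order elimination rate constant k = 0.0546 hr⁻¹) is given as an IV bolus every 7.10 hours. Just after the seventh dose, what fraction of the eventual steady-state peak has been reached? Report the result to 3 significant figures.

0.934

f_n = 1 − e^(−nkτ) = 1 − e^(−7 × 0.05460 × 7.10) = 1 − e^(−2.714) = 1 − 0.06630 ≈ 0.934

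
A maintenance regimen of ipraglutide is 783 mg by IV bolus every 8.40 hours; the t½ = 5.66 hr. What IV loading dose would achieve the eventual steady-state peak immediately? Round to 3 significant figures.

1220 mg

k = ln 2 / 5.66 = 0.1225 hr⁻¹
Accumulation ratio R = 1 / (1 − e^(−kτ)) = 1 / (1 − e^(−0.1225×8.40)) = 1 / (1 − 0.3575) = 1.556
Loading dose = maintenance dose × R = 783 × 1.556 ≈ 1220 mg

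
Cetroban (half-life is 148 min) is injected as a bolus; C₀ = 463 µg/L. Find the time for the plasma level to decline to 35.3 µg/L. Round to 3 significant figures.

k = ln 2 / 148 = 0.004683 min⁻¹
C(t) = C₀ e^(−kt)  ⇒  t = ln(C₀/C) / k
t = ln(463/35.3) / 0.004683 = 2.574 / 0.004683 ≈ 550 minutes

550 minutes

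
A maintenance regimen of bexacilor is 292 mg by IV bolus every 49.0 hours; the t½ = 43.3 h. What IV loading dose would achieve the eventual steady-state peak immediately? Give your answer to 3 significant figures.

537 mg

k = ln 2 / 43.3 = 0.01601 h⁻¹
Accumulation ratio R = 1 / (1 − e^(−kτ)) = 1 / (1 − e^(−0.01601×49.0)) = 1 / (1 − 0.4564) = 1.840
Loading dose = maintenance dose × R = 292 × 1.840 ≈ 537 mg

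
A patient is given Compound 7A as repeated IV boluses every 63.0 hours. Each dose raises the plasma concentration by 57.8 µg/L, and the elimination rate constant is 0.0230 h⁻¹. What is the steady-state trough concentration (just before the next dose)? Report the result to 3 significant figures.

Fraction remaining after one interval: e^(−kτ) = e^(−0.02300 × 63.0) = 0.2348
R = 1 / (1 − 0.2348) = 1.307
Css,max = 57.8 × 1.307 = 75.54 µg/L
Css,min = Css,max × e^(−kτ) = 75.54 × 0.2348 ≈ 17.7 µg/L

17.7 µg/L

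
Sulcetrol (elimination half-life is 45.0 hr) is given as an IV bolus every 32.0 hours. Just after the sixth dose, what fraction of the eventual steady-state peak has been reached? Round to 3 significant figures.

k = ln 2 / 45.0 = 0.01540 hr⁻¹
f_n = 1 − e^(−nkτ) = 1 − e^(−6 × 0.01540 × 32.0) = 1 − e^(−2.957) = 1 − 0.05195 ≈ 0.948

0.948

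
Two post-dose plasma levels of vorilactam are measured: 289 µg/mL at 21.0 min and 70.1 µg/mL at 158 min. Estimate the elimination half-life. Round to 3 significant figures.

67.0 minutes

k = ln(C₁/C₂) / (t₂ − t₁) = ln(289/70.1) / (158 − 21.0)
  = 1.417 / 137.0 = 0.01034 min⁻¹
t½ = ln 2 / k = ln 2 / 0.01034 ≈ 67.0 minutes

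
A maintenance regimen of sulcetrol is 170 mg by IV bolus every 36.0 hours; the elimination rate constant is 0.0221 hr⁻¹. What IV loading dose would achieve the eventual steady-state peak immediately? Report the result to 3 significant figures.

Accumulation ratio R = 1 / (1 − e^(−kτ)) = 1 / (1 − e^(−0.02210×36.0)) = 1 / (1 − 0.4513) = 1.823
Loading dose = maintenance dose × R = 170 × 1.823 ≈ 310 mg

310 mg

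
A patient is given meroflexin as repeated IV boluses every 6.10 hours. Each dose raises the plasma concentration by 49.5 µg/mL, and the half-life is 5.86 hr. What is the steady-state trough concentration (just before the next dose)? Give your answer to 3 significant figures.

k = ln 2 / 5.86 = 0.1183 hr⁻¹
Fraction remaining after one interval: e^(−kτ) = e^(−0.1183 × 6.10) = 0.4860
R = 1 / (1 − 0.4860) = 1.946
Css,max = 49.5 × 1.946 = 96.30 µg/mL
Css,min = Css,max × e^(−kτ) = 96.30 × 0.4860 ≈ 46.8 µg/mL

46.8 µg/mL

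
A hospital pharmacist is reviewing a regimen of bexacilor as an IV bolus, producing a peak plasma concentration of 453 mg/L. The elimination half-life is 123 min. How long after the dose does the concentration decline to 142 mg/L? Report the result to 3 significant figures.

206 minutes

k = ln 2 / 123 = 0.005635 min⁻¹
C(t) = C₀ e^(−kt)  ⇒  t = ln(C₀/C) / k
t = ln(453/142) / 0.005635 = 1.160 / 0.005635 ≈ 206 minutes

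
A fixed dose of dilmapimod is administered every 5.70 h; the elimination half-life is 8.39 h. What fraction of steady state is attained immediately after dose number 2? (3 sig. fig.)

k = ln 2 / 8.39 = 0.08262 h⁻¹
f_n = 1 − e^(−nkτ) = 1 − e^(−2 × 0.08262 × 5.70) = 1 − e^(−0.9418) = 1 − 0.3899 ≈ 0.610

0.610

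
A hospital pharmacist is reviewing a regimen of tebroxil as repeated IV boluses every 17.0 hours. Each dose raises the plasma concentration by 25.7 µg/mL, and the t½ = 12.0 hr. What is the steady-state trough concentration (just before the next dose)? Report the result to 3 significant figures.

k = ln 2 / 12.0 = 0.05776 hr⁻¹
Fraction remaining after one interval: e^(−kτ) = e^(−0.05776 × 17.0) = 0.3746
R = 1 / (1 − 0.3746) = 1.599
Css,max = 25.7 × 1.599 = 41.09 µg/mL
Css,min = Css,max × e^(−kτ) = 41.09 × 0.3746 ≈ 15.4 µg/mL

15.4 µg/mL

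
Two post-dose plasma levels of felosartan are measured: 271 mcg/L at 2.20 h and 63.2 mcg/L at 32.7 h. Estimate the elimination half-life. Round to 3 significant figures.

14.5 hours

k = ln(C₁/C₂) / (t₂ − t₁) = ln(271/63.2) / (32.7 − 2.20)
  = 1.456 / 30.50 = 0.04773 h⁻¹
t½ = ln 2 / k = ln 2 / 0.04773 ≈ 14.5 hours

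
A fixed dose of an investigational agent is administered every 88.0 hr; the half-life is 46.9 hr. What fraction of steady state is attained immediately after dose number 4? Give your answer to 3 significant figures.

0.994

k = ln 2 / 46.9 = 0.01478 hr⁻¹
f_n = 1 − e^(−nkτ) = 1 − e^(−4 × 0.01478 × 88.0) = 1 − e^(−5.202) = 1 − 0.005504 ≈ 0.994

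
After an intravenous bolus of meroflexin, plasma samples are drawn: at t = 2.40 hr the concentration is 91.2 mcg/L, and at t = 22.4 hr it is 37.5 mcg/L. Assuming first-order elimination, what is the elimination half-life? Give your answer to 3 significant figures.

15.6 hours

k = ln(C₁/C₂) / (t₂ − t₁) = ln(91.2/37.5) / (22.4 − 2.40)
  = 0.8887 / 20.00 = 0.04444 hr⁻¹
t½ = ln 2 / k = ln 2 / 0.04444 ≈ 15.6 hours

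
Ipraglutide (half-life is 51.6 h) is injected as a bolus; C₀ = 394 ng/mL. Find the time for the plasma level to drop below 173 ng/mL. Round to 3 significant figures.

k = ln 2 / 51.6 = 0.01343 h⁻¹
C(t) = C₀ e^(−kt)  ⇒  t = ln(C₀/C) / k
t = ln(394/173) / 0.01343 = 0.8231 / 0.01343 ≈ 61.3 hours

61.3 hours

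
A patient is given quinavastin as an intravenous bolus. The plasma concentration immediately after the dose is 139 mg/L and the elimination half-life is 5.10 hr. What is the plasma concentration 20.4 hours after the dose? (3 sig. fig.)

8.69 mg/L

k = ln 2 / 5.10 = 0.1359 hr⁻¹
20.4 hr is 4.000 half-lives, so C = 139 × (1/2)^4.000 = 139 × 0.06250 ≈ 8.69 mg/L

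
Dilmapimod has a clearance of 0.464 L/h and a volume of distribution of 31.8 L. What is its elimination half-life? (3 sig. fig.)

47.5 hours

k = CL / V = 0.464 / 31.8 = 0.01459 h⁻¹
t½ = ln 2 / k = ln 2 / 0.01459 ≈ 47.5 hours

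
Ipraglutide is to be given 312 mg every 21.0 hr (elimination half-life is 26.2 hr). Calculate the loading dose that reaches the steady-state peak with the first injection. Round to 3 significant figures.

732 mg

k = ln 2 / 26.2 = 0.02646 hr⁻¹
Accumulation ratio R = 1 / (1 − e^(−kτ)) = 1 / (1 − e^(−0.02646×21.0)) = 1 / (1 − 0.5737) = 2.346
Loading dose = maintenance dose × R = 312 × 2.346 ≈ 732 mg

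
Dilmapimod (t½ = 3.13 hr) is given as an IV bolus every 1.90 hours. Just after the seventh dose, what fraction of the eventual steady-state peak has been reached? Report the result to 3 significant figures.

0.947

k = ln 2 / 3.13 = 0.2215 hr⁻¹
f_n = 1 − e^(−nkτ) = 1 − e^(−7 × 0.2215 × 1.90) = 1 − e^(−2.945) = 1 − 0.05259 ≈ 0.947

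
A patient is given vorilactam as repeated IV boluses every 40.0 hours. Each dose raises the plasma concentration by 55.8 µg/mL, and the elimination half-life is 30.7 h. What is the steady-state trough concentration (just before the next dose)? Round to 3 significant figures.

38.0 µg/mL

k = ln 2 / 30.7 = 0.02258 h⁻¹
Fraction remaining after one interval: e^(−kτ) = e^(−0.02258 × 40.0) = 0.4053
R = 1 / (1 − 0.4053) = 1.682
Css,max = 55.8 × 1.682 = 93.83 µg/mL
Css,min = Css,max × e^(−kτ) = 93.83 × 0.4053 ≈ 38.0 µg/mL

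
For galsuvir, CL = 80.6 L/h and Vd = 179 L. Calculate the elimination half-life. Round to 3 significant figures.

k = CL / V = 80.6 / 179 = 0.4503 h⁻¹
t½ = ln 2 / k = ln 2 / 0.4503 ≈ 1.54 hours

1.54 hours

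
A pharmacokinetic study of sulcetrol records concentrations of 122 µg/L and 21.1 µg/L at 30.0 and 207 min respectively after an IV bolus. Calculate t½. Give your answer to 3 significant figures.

k = ln(C₁/C₂) / (t₂ − t₁) = ln(122/21.1) / (207 − 30.0)
  = 1.755 / 177.0 = 0.009914 min⁻¹
t½ = ln 2 / k = ln 2 / 0.009914 ≈ 69.9 minutes

69.9 minutes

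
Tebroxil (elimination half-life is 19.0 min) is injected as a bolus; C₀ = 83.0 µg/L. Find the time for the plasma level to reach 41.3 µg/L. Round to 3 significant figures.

k = ln 2 / 19.0 = 0.03648 min⁻¹
C(t) = C₀ e^(−kt)  ⇒  t = ln(C₀/C) / k
t = ln(83.0/41.3) / 0.03648 = 0.6980 / 0.03648 ≈ 19.1 minutes

19.1 minutes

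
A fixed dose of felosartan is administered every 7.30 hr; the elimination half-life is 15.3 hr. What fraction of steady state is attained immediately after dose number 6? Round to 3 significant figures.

k = ln 2 / 15.3 = 0.04530 hr⁻¹
f_n = 1 − e^(−nkτ) = 1 − e^(−6 × 0.04530 × 7.30) = 1 − e^(−1.984) = 1 − 0.1375 ≈ 0.863

0.863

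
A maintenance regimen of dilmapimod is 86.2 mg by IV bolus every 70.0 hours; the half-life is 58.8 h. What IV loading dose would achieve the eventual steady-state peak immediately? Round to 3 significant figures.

153 mg

k = ln 2 / 58.8 = 0.01179 h⁻¹
Accumulation ratio R = 1 / (1 − e^(−kτ)) = 1 / (1 − e^(−0.01179×70.0)) = 1 / (1 − 0.4382) = 1.780
Loading dose = maintenance dose × R = 86.2 × 1.780 ≈ 153 mg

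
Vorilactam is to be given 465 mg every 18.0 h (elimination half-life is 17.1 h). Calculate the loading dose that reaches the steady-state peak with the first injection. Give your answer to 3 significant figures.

898 mg

k = ln 2 / 17.1 = 0.04053 h⁻¹
Accumulation ratio R = 1 / (1 − e^(−kτ)) = 1 / (1 − e^(−0.04053×18.0)) = 1 / (1 − 0.4821) = 1.931
Loading dose = maintenance dose × R = 465 × 1.931 ≈ 898 mg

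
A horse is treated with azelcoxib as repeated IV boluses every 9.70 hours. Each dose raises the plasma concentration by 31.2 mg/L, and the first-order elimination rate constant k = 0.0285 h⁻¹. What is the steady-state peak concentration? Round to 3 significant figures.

Fraction remaining after one interval: e^(−kτ) = e^(−0.02850 × 9.70) = 0.7585
R = 1 / (1 − 0.7585) = 4.140
Css,max = 31.2 × 4.140 ≈ 129 mg/L

129 mg/L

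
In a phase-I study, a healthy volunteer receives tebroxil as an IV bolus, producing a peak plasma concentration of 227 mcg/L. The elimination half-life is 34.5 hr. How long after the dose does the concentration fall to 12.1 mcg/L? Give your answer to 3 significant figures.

k = ln 2 / 34.5 = 0.02009 hr⁻¹
C(t) = C₀ e^(−kt)  ⇒  t = ln(C₀/C) / k
t = ln(227/12.1) / 0.02009 = 2.932 / 0.02009 ≈ 146 hours

146 hours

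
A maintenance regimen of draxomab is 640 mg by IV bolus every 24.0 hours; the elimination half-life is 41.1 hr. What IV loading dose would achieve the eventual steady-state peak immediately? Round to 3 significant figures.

k = ln 2 / 41.1 = 0.01686 hr⁻¹
Accumulation ratio R = 1 / (1 − e^(−kτ)) = 1 / (1 − e^(−0.01686×24.0)) = 1 / (1 − 0.6671) = 3.004
Loading dose = maintenance dose × R = 640 × 3.004 ≈ 1920 mg

1920 mg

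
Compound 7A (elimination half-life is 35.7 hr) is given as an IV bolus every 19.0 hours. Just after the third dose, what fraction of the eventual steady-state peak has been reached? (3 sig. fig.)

k = ln 2 / 35.7 = 0.01942 hr⁻¹
f_n = 1 − e^(−nkτ) = 1 − e^(−3 × 0.01942 × 19.0) = 1 − e^(−1.107) = 1 − 0.3306 ≈ 0.669

0.669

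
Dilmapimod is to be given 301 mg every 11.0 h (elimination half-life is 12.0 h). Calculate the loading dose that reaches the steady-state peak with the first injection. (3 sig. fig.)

640 mg

k = ln 2 / 12.0 = 0.05776 h⁻¹
Accumulation ratio R = 1 / (1 − e^(−kτ)) = 1 / (1 − e^(−0.05776×11.0)) = 1 / (1 − 0.5297) = 2.126
Loading dose = maintenance dose × R = 301 × 2.126 ≈ 640 mg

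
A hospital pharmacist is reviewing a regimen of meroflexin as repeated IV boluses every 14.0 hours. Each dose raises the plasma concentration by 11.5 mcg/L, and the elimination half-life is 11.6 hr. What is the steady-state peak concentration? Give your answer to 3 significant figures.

k = ln 2 / 11.6 = 0.05975 hr⁻¹
Fraction remaining after one interval: e^(−kτ) = e^(−0.05975 × 14.0) = 0.4332
R = 1 / (1 − 0.4332) = 1.764
Css,max = 11.5 × 1.764 ≈ 20.3 mcg/L

20.3 mcg/L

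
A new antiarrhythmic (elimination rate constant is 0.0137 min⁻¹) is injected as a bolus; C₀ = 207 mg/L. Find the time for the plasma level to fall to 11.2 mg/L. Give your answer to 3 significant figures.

213 minutes

C(t) = C₀ e^(−kt)  ⇒  t = ln(C₀/C) / k
t = ln(207/11.2) / 0.01370 = 2.917 / 0.01370 ≈ 213 minutes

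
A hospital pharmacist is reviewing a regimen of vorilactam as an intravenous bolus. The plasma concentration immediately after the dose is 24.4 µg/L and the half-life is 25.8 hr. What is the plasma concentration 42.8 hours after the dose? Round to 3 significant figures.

7.73 µg/L

k = ln 2 / 25.8 = 0.02687 hr⁻¹
C(t) = C₀ e^(−kt) = 24.4 × e^(−0.02687 × 42.8) = 24.4 × e^(−1.150) = 24.4 × 0.3167 ≈ 7.73 µg/L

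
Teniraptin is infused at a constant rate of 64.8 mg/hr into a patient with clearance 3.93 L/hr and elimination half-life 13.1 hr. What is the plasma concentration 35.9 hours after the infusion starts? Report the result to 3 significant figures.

14.0 µg/mL

Css = rate / CL = 64.8 / 3.93 = 16.49 µg/mL
k = ln 2 / 13.1 = 0.05291 hr⁻¹
C(t) = Css (1 − e^(−kt)) = 16.49 × (1 − e^(−1.900)) = 16.49 × 0.8504 ≈ 14.0 µg/mL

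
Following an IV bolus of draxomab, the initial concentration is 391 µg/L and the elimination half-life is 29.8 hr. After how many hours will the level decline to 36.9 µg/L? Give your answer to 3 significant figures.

k = ln 2 / 29.8 = 0.02326 hr⁻¹
C(t) = C₀ e^(−kt)  ⇒  t = ln(C₀/C) / k
t = ln(391/36.9) / 0.02326 = 2.360 / 0.02326 ≈ 101 hours

101 hours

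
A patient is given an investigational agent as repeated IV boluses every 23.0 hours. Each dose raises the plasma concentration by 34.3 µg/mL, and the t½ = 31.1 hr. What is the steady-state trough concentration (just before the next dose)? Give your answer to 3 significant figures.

k = ln 2 / 31.1 = 0.02229 hr⁻¹
Fraction remaining after one interval: e^(−kτ) = e^(−0.02229 × 23.0) = 0.5989
R = 1 / (1 − 0.5989) = 2.493
Css,max = 34.3 × 2.493 = 85.52 µg/mL
Css,min = Css,max × e^(−kτ) = 85.52 × 0.5989 ≈ 51.2 µg/mL

51.2 µg/mL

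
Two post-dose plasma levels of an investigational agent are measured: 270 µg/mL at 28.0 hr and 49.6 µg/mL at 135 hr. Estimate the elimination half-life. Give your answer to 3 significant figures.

k = ln(C₁/C₂) / (t₂ − t₁) = ln(270/49.6) / (135 − 28.0)
  = 1.694 / 107.0 = 0.01584 hr⁻¹
t½ = ln 2 / k = ln 2 / 0.01584 ≈ 43.8 hours

43.8 hours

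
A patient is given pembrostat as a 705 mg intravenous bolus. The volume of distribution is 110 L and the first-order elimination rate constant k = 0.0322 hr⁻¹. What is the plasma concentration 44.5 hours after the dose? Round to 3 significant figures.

1.53 mg/L

C₀ = dose / V = 705 / 110 = 6.409 mg/L
C(t) = C₀ e^(−kt) = 6.409 × e^(−0.03220 × 44.5) = 6.409 × e^(−1.433) = 6.409 × 0.2386 ≈ 1.53 mg/L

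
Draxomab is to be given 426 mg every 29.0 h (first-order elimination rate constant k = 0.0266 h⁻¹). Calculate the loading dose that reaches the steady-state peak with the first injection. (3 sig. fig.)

Accumulation ratio R = 1 / (1 − e^(−kτ)) = 1 / (1 − e^(−0.02660×29.0)) = 1 / (1 − 0.4624) = 1.860
Loading dose = maintenance dose × R = 426 × 1.860 ≈ 792 mg

792 mg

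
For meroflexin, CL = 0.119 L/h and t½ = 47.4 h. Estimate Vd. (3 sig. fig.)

8.14 L

k = ln 2 / t½ = ln 2 / 47.4 = 0.01462 h⁻¹
V = CL / k = 0.119 / 0.01462 ≈ 8.14 L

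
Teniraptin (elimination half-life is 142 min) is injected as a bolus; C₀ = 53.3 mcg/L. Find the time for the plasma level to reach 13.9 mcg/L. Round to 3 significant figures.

k = ln 2 / 142 = 0.004881 min⁻¹
C(t) = C₀ e^(−kt)  ⇒  t = ln(C₀/C) / k
t = ln(53.3/13.9) / 0.004881 = 1.344 / 0.004881 ≈ 275 minutes

275 minutes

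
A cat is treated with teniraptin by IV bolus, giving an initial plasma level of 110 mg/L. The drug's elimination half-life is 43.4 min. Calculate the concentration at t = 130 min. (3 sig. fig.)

13.8 mg/L

k = ln 2 / 43.4 = 0.01597 min⁻¹
130 min is 2.995 half-lives, so C = 110 × (1/2)^2.995 = 110 × 0.1254 ≈ 13.8 mg/L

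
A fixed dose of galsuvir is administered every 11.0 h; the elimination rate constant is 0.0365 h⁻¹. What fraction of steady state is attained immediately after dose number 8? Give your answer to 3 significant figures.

0.960

f_n = 1 − e^(−nkτ) = 1 − e^(−8 × 0.03650 × 11.0) = 1 − e^(−3.212) = 1 − 0.04028 ≈ 0.960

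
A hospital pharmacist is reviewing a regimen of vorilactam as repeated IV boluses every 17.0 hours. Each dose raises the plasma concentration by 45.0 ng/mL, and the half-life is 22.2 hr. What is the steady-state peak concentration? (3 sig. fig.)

109 ng/mL

k = ln 2 / 22.2 = 0.03122 hr⁻¹
Fraction remaining after one interval: e^(−kτ) = e^(−0.03122 × 17.0) = 0.5881
R = 1 / (1 − 0.5881) = 2.428
Css,max = 45.0 × 2.428 ≈ 109 ng/mL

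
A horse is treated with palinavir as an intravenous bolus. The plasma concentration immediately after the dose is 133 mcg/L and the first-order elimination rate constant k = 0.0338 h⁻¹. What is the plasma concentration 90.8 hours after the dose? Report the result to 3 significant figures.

C(t) = C₀ e^(−kt) = 133 × e^(−0.03380 × 90.8) = 133 × e^(−3.069) = 133 × 0.04647 ≈ 6.18 mcg/L

6.18 mcg/L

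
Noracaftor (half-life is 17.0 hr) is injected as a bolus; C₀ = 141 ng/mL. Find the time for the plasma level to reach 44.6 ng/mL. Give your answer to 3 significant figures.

28.2 hours

k = ln 2 / 17.0 = 0.04077 hr⁻¹
C(t) = C₀ e^(−kt)  ⇒  t = ln(C₀/C) / k
t = ln(141/44.6) / 0.04077 = 1.151 / 0.04077 ≈ 28.2 hours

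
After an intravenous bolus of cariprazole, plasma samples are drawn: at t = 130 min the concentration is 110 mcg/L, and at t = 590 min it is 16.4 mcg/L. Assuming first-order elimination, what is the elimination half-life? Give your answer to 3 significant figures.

k = ln(C₁/C₂) / (t₂ − t₁) = ln(110/16.4) / (590 − 130)
  = 1.903 / 460.0 = 0.004137 min⁻¹
t½ = ln 2 / k = ln 2 / 0.004137 ≈ 168 minutes

168 minutes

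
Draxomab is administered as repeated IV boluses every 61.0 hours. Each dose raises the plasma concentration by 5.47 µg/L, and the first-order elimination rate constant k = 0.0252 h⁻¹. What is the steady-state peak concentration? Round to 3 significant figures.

Fraction remaining after one interval: e^(−kτ) = e^(−0.02520 × 61.0) = 0.2150
R = 1 / (1 − 0.2150) = 1.274
Css,max = 5.47 × 1.274 ≈ 6.97 µg/L

6.97 µg/L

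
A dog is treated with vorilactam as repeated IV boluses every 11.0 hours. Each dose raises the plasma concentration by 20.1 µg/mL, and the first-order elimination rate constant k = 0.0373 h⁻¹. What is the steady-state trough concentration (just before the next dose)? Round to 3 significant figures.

39.6 µg/mL

Fraction remaining after one interval: e^(−kτ) = e^(−0.03730 × 11.0) = 0.6635
R = 1 / (1 − 0.6635) = 2.971
Css,max = 20.1 × 2.971 = 59.72 µg/mL
Css,min = Css,max × e^(−kτ) = 59.72 × 0.6635 ≈ 39.6 µg/mL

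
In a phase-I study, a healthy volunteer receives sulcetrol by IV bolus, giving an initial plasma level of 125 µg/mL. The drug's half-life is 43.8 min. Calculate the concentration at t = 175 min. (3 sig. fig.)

7.84 µg/mL

k = ln 2 / 43.8 = 0.01583 min⁻¹
175 min is 3.995 half-lives, so C = 125 × (1/2)^3.995 = 125 × 0.06270 ≈ 7.84 µg/mL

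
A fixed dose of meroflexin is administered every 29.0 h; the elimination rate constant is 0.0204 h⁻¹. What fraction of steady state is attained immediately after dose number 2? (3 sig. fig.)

f_n = 1 − e^(−nkτ) = 1 − e^(−2 × 0.02040 × 29.0) = 1 − e^(−1.183) = 1 − 0.3063 ≈ 0.694

0.694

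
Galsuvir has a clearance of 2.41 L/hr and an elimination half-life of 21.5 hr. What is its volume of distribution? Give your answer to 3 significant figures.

74.8 L

k = ln 2 / t½ = ln 2 / 21.5 = 0.03224 hr⁻¹
V = CL / k = 2.41 / 0.03224 ≈ 74.8 L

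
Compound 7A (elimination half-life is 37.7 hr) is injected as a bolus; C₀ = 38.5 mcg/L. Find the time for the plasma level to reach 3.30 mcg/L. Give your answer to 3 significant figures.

134 hours

k = ln 2 / 37.7 = 0.01839 hr⁻¹
C(t) = C₀ e^(−kt)  ⇒  t = ln(C₀/C) / k
t = ln(38.5/3.30) / 0.01839 = 2.457 / 0.01839 ≈ 134 hours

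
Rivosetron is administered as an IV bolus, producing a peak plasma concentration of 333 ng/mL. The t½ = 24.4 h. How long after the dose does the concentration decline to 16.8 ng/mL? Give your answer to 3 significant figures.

k = ln 2 / 24.4 = 0.02841 h⁻¹
C(t) = C₀ e^(−kt)  ⇒  t = ln(C₀/C) / k
t = ln(333/16.8) / 0.02841 = 2.987 / 0.02841 ≈ 105 hours

105 hours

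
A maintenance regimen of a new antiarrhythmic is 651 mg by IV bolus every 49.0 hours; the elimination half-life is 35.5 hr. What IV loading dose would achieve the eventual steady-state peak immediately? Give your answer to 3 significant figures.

k = ln 2 / 35.5 = 0.01953 hr⁻¹
Accumulation ratio R = 1 / (1 − e^(−kτ)) = 1 / (1 − e^(−0.01953×49.0)) = 1 / (1 − 0.3841) = 1.624
Loading dose = maintenance dose × R = 651 × 1.624 ≈ 1060 mg

1060 mg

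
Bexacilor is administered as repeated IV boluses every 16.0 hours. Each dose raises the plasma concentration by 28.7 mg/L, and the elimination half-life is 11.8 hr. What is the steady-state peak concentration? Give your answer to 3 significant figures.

47.1 mg/L

k = ln 2 / 11.8 = 0.05874 hr⁻¹
Fraction remaining after one interval: e^(−kτ) = e^(−0.05874 × 16.0) = 0.3907
R = 1 / (1 − 0.3907) = 1.641
Css,max = 28.7 × 1.641 ≈ 47.1 mg/L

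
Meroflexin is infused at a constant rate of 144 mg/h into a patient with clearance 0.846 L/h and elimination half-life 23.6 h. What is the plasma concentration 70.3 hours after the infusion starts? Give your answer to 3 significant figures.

Css = rate / CL = 144 / 0.846 = 170.2 µg/mL
k = ln 2 / 23.6 = 0.02937 h⁻¹
C(t) = Css (1 − e^(−kt)) = 170.2 × (1 − e^(−2.065)) = 170.2 × 0.8732 ≈ 149 µg/mL

149 µg/mL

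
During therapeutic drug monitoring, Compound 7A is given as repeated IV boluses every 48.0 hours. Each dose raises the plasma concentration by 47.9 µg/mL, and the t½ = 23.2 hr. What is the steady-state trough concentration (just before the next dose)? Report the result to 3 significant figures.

15.0 µg/mL

k = ln 2 / 23.2 = 0.02988 hr⁻¹
Fraction remaining after one interval: e^(−kτ) = e^(−0.02988 × 48.0) = 0.2383
R = 1 / (1 − 0.2383) = 1.313
Css,max = 47.9 × 1.313 = 62.89 µg/mL
Css,min = Css,max × e^(−kτ) = 62.89 × 0.2383 ≈ 15.0 µg/mL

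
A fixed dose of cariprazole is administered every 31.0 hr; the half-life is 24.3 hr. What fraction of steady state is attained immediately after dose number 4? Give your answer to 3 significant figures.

k = ln 2 / 24.3 = 0.02852 hr⁻¹
f_n = 1 − e^(−nkτ) = 1 − e^(−4 × 0.02852 × 31.0) = 1 − e^(−3.537) = 1 − 0.02910 ≈ 0.971

0.971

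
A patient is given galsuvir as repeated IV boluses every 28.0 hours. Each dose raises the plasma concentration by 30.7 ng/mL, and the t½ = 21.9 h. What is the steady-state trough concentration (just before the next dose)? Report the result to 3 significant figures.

k = ln 2 / 21.9 = 0.03165 h⁻¹
Fraction remaining after one interval: e^(−kτ) = e^(−0.03165 × 28.0) = 0.4122
R = 1 / (1 − 0.4122) = 1.701
Css,max = 30.7 × 1.701 = 52.23 ng/mL
Css,min = Css,max × e^(−kτ) = 52.23 × 0.4122 ≈ 21.5 ng/mL

21.5 ng/mL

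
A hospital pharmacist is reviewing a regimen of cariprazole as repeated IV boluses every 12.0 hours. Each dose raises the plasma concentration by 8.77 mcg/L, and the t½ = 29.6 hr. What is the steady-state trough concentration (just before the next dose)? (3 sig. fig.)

k = ln 2 / 29.6 = 0.02342 hr⁻¹
Fraction remaining after one interval: e^(−kτ) = e^(−0.02342 × 12.0) = 0.7550
R = 1 / (1 − 0.7550) = 4.082
Css,max = 8.77 × 4.082 = 35.80 mcg/L
Css,min = Css,max × e^(−kτ) = 35.80 × 0.7550 ≈ 27.0 mcg/L

27.0 mcg/L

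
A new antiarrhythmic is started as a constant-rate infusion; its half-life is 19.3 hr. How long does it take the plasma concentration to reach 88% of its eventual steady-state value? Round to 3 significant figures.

59.0 hours

k = ln 2 / 19.3 = 0.03591 hr⁻¹
f = 1 − e^(−kt)  ⇒  t = −ln(1 − f) / k
t = −ln(1 − 0.88) / 0.03591 = 2.120 / 0.03591 ≈ 59.0 hours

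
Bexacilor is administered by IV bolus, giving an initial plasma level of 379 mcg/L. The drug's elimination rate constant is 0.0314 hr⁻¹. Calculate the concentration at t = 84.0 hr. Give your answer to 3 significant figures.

C(t) = C₀ e^(−kt) = 379 × e^(−0.03140 × 84.0) = 379 × e^(−2.638) = 379 × 0.07153 ≈ 27.1 mcg/L

27.1 mcg/L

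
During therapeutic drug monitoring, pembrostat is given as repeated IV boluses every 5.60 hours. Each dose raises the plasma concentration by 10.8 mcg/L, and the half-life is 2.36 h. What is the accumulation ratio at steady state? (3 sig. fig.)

1.24

k = ln 2 / 2.36 = 0.2937 h⁻¹
Fraction remaining after one interval: e^(−kτ) = e^(−0.2937 × 5.60) = 0.1931
R = 1 / (1 − 0.1931) = 1 / 0.8069 ≈ 1.24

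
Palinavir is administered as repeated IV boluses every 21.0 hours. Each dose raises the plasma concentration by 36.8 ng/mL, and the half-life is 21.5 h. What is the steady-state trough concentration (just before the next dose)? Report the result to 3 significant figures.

k = ln 2 / 21.5 = 0.03224 h⁻¹
Fraction remaining after one interval: e^(−kτ) = e^(−0.03224 × 21.0) = 0.5081
R = 1 / (1 − 0.5081) = 2.033
Css,max = 36.8 × 2.033 = 74.82 ng/mL
Css,min = Css,max × e^(−kτ) = 74.82 × 0.5081 ≈ 38.0 ng/mL

38.0 ng/mL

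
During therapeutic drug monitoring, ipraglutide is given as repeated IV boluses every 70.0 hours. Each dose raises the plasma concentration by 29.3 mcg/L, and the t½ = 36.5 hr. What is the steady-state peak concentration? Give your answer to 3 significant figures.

k = ln 2 / 36.5 = 0.01899 hr⁻¹
Fraction remaining after one interval: e^(−kτ) = e^(−0.01899 × 70.0) = 0.2647
R = 1 / (1 − 0.2647) = 1.360
Css,max = 29.3 × 1.360 ≈ 39.8 mcg/L

39.8 mcg/L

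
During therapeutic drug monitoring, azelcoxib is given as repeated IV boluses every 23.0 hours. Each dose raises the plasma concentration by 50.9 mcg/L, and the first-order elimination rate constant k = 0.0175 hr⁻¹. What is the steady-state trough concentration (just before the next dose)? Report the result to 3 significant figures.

103 mcg/L

Fraction remaining after one interval: e^(−kτ) = e^(−0.01750 × 23.0) = 0.6686
R = 1 / (1 − 0.6686) = 3.018
Css,max = 50.9 × 3.018 = 153.6 mcg/L
Css,min = Css,max × e^(−kτ) = 153.6 × 0.6686 ≈ 103 mcg/L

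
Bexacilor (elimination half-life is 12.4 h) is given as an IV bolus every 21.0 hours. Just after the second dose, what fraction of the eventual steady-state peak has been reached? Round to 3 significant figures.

0.904

k = ln 2 / 12.4 = 0.05590 h⁻¹
f_n = 1 − e^(−nkτ) = 1 − e^(−2 × 0.05590 × 21.0) = 1 − e^(−2.348) = 1 − 0.09558 ≈ 0.904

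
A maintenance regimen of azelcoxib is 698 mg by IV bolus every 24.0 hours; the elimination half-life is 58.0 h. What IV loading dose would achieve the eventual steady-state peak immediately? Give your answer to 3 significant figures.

2800 mg

k = ln 2 / 58.0 = 0.01195 h⁻¹
Accumulation ratio R = 1 / (1 − e^(−kτ)) = 1 / (1 − e^(−0.01195×24.0)) = 1 / (1 − 0.7506) = 4.010
Loading dose = maintenance dose × R = 698 × 4.010 ≈ 2800 mg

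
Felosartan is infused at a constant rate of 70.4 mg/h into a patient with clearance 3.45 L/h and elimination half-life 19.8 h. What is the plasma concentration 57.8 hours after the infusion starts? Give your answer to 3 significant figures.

17.7 mg/L

Css = rate / CL = 70.4 / 3.45 = 20.41 mg/L
k = ln 2 / 19.8 = 0.03501 h⁻¹
C(t) = Css (1 − e^(−kt)) = 20.41 × (1 − e^(−2.023)) = 20.41 × 0.8678 ≈ 17.7 mg/L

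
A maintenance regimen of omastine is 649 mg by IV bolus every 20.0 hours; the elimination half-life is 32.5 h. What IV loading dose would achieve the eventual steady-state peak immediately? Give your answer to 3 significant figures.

k = ln 2 / 32.5 = 0.02133 h⁻¹
Accumulation ratio R = 1 / (1 − e^(−kτ)) = 1 / (1 − e^(−0.02133×20.0)) = 1 / (1 − 0.6528) = 2.880
Loading dose = maintenance dose × R = 649 × 2.880 ≈ 1870 mg

1870 mg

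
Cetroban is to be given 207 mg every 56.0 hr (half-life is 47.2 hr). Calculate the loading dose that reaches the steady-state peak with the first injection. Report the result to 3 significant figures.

369 mg

k = ln 2 / 47.2 = 0.01469 hr⁻¹
Accumulation ratio R = 1 / (1 − e^(−kτ)) = 1 / (1 − e^(−0.01469×56.0)) = 1 / (1 − 0.4394) = 1.784
Loading dose = maintenance dose × R = 207 × 1.784 ≈ 369 mg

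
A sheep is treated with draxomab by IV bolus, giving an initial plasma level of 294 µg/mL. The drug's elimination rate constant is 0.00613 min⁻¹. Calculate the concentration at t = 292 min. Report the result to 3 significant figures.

C(t) = C₀ e^(−kt) = 294 × e^(−0.006130 × 292) = 294 × e^(−1.790) = 294 × 0.1670 ≈ 49.1 µg/mL

49.1 µg/mL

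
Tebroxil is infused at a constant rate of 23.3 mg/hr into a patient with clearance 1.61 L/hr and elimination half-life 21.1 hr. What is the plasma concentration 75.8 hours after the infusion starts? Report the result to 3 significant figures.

13.3 µg/mL

Css = rate / CL = 23.3 / 1.61 = 14.47 µg/mL
k = ln 2 / 21.1 = 0.03285 hr⁻¹
C(t) = Css (1 − e^(−kt)) = 14.47 × (1 − e^(−2.490)) = 14.47 × 0.9171 ≈ 13.3 µg/mL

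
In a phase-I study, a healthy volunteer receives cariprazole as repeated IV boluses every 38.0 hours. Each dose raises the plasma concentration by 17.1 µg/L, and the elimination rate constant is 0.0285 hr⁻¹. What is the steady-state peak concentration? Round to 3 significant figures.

Fraction remaining after one interval: e^(−kτ) = e^(−0.02850 × 38.0) = 0.3386
R = 1 / (1 − 0.3386) = 1.512
Css,max = 17.1 × 1.512 ≈ 25.9 µg/L

25.9 µg/L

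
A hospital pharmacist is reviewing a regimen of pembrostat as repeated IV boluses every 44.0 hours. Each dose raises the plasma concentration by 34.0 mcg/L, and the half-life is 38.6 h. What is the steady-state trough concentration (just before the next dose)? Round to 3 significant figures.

28.2 mcg/L

k = ln 2 / 38.6 = 0.01796 h⁻¹
Fraction remaining after one interval: e^(−kτ) = e^(−0.01796 × 44.0) = 0.4538
R = 1 / (1 − 0.4538) = 1.831
Css,max = 34.0 × 1.831 = 62.25 mcg/L
Css,min = Css,max × e^(−kτ) = 62.25 × 0.4538 ≈ 28.2 mcg/L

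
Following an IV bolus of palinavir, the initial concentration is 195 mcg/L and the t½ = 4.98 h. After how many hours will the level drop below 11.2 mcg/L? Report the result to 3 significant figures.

k = ln 2 / 4.98 = 0.1392 h⁻¹
C(t) = C₀ e^(−kt)  ⇒  t = ln(C₀/C) / k
t = ln(195/11.2) / 0.1392 = 2.857 / 0.1392 ≈ 20.5 hours

20.5 hours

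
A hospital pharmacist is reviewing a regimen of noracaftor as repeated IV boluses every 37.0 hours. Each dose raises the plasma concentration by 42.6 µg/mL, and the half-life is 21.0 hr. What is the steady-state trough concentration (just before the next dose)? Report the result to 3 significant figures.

17.8 µg/mL

k = ln 2 / 21.0 = 0.03301 hr⁻¹
Fraction remaining after one interval: e^(−kτ) = e^(−0.03301 × 37.0) = 0.2949
R = 1 / (1 − 0.2949) = 1.418
Css,max = 42.6 × 1.418 = 60.41 µg/mL
Css,min = Css,max × e^(−kτ) = 60.41 × 0.2949 ≈ 17.8 µg/mL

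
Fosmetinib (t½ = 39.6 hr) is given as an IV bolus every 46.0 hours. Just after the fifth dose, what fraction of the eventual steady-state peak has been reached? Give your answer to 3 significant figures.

0.982

k = ln 2 / 39.6 = 0.01750 hr⁻¹
f_n = 1 − e^(−nkτ) = 1 − e^(−5 × 0.01750 × 46.0) = 1 − e^(−4.026) = 1 − 0.01785 ≈ 0.982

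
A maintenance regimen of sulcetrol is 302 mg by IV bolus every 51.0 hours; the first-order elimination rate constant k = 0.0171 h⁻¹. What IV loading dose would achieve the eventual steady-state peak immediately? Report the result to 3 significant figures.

519 mg

Accumulation ratio R = 1 / (1 − e^(−kτ)) = 1 / (1 − e^(−0.01710×51.0)) = 1 / (1 − 0.4181) = 1.718
Loading dose = maintenance dose × R = 302 × 1.718 ≈ 519 mg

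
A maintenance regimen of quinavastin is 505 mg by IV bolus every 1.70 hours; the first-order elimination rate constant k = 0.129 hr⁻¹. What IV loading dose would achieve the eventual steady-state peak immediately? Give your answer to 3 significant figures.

Accumulation ratio R = 1 / (1 − e^(−kτ)) = 1 / (1 − e^(−0.1290×1.70)) = 1 / (1 − 0.8031) = 5.078
Loading dose = maintenance dose × R = 505 × 5.078 ≈ 2560 mg

2560 mg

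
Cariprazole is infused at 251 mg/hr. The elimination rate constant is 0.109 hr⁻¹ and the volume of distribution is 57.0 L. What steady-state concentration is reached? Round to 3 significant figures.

40.4 mg/L

CL = k · V = 0.109 × 57.0 = 6.213 L/hr
Css = rate / CL = 251 / 6.213 ≈ 40.4 mg/L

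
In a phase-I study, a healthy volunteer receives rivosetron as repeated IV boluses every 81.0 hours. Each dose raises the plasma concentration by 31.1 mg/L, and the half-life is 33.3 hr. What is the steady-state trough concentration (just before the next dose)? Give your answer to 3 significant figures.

k = ln 2 / 33.3 = 0.02082 hr⁻¹
Fraction remaining after one interval: e^(−kτ) = e^(−0.02082 × 81.0) = 0.1853
R = 1 / (1 − 0.1853) = 1.227
Css,max = 31.1 × 1.227 = 38.17 mg/L
Css,min = Css,max × e^(−kτ) = 38.17 × 0.1853 ≈ 7.07 mg/L

7.07 mg/L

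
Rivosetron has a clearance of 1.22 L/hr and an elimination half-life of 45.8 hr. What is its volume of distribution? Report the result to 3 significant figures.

k = ln 2 / t½ = ln 2 / 45.8 = 0.01513 hr⁻¹
V = CL / k = 1.22 / 0.01513 ≈ 80.6 L

80.6 L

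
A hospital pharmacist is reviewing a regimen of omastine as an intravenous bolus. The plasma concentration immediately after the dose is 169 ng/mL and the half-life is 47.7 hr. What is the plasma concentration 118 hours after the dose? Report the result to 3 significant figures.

k = ln 2 / 47.7 = 0.01453 hr⁻¹
C(t) = C₀ e^(−kt) = 169 × e^(−0.01453 × 118) = 169 × e^(−1.715) = 169 × 0.1800 ≈ 30.4 ng/mL

30.4 ng/mL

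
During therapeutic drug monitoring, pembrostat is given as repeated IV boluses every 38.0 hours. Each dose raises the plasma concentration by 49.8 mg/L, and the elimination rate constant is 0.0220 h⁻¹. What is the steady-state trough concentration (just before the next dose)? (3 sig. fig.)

Fraction remaining after one interval: e^(−kτ) = e^(−0.02200 × 38.0) = 0.4334
R = 1 / (1 − 0.4334) = 1.765
Css,max = 49.8 × 1.765 = 87.90 mg/L
Css,min = Css,max × e^(−kτ) = 87.90 × 0.4334 ≈ 38.1 mg/L

38.1 mg/L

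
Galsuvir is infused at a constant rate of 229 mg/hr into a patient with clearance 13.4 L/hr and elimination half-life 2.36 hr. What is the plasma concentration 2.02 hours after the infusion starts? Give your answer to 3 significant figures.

Css = rate / CL = 229 / 13.4 = 17.09 µg/mL
k = ln 2 / 2.36 = 0.2937 hr⁻¹
C(t) = Css (1 − e^(−kt)) = 17.09 × (1 − e^(−0.5933)) = 17.09 × 0.4475 ≈ 7.65 µg/mL

7.65 µg/mL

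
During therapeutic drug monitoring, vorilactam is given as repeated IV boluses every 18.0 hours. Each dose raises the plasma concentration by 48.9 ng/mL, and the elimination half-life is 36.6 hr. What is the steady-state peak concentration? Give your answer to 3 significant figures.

k = ln 2 / 36.6 = 0.01894 hr⁻¹
Fraction remaining after one interval: e^(−kτ) = e^(−0.01894 × 18.0) = 0.7111
R = 1 / (1 − 0.7111) = 3.462
Css,max = 48.9 × 3.462 ≈ 169 ng/mL

169 ng/mL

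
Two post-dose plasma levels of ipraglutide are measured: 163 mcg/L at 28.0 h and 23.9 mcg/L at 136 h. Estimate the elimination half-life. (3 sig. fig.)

39.0 hours

k = ln(C₁/C₂) / (t₂ − t₁) = ln(163/23.9) / (136 − 28.0)
  = 1.920 / 108.0 = 0.01778 h⁻¹
t½ = ln 2 / k = ln 2 / 0.01778 ≈ 39.0 hours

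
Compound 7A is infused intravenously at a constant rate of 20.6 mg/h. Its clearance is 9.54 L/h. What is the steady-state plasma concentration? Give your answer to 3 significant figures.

Css = infusion rate / CL = 20.6 / 9.54 ≈ 2.16 µg/mL

2.16 µg/mL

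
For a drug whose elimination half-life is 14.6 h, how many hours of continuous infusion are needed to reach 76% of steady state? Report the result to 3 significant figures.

k = ln 2 / 14.6 = 0.04748 h⁻¹
f = 1 − e^(−kt)  ⇒  t = −ln(1 − f) / k
t = −ln(1 − 0.76) / 0.04748 = 1.427 / 0.04748 ≈ 30.1 hours

30.1 hours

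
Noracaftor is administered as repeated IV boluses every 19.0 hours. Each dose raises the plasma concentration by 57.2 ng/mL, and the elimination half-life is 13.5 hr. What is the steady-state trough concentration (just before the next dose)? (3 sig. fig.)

k = ln 2 / 13.5 = 0.05134 hr⁻¹
Fraction remaining after one interval: e^(−kτ) = e^(−0.05134 × 19.0) = 0.3770
R = 1 / (1 − 0.3770) = 1.605
Css,max = 57.2 × 1.605 = 91.81 ng/mL
Css,min = Css,max × e^(−kτ) = 91.81 × 0.3770 ≈ 34.6 ng/mL

34.6 ng/mL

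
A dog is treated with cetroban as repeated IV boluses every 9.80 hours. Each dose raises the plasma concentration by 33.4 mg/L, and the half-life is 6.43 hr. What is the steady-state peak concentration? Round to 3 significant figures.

51.2 mg/L

k = ln 2 / 6.43 = 0.1078 hr⁻¹
Fraction remaining after one interval: e^(−kτ) = e^(−0.1078 × 9.80) = 0.3477
R = 1 / (1 − 0.3477) = 1.533
Css,max = 33.4 × 1.533 ≈ 51.2 mg/L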